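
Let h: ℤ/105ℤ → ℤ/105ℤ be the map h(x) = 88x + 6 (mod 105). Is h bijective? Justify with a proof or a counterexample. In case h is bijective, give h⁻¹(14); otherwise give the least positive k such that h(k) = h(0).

86

Recall: injectivity means: for all a, b in the domain, h(a) = h(b) implies a = b.
Suppose h(a) = h(b) in ℤ/105ℤ. Then 88a + 6 ≡ 88b + 6 (mod 105), therefore 88(a − b) ≡ 0 (mod 105).
Since gcd(88, 105) = 1, 88 is invertible modulo 105, thus a − b ≡ 0 (mod 105), i.e. a = b.
We now compute 88⁻¹ mod 105 explicitly. Euclid's algorithm: 105 = 1·88 + 17, 88 = 5·17 + 3, 17 = 5·3 + 2, 3 = 1·2 + 1; back-substituting gives 1 = 37·88 − 31·105, so 88⁻¹ ≡ 37 (mod 105).
For any y ∈ ℤ/105ℤ, x = 37(y − 6) mod 105 satisfies h(x) = 88·37(y − 6) + 6 ≡ y (since 88·37 ≡ 1 mod 105). So every y has a preimage.
Thus h is bijective.
Since h is bijective, we find h⁻¹(14): we need 88x ≡ 14 − 6 ≡ 8 (mod 105). Using 88⁻¹ = 37: x ≡ 37·8 = 296 = 2·105 + 86, so x = 86.
Check: h(86) = 88·86 + 6 = 7574 = 72·105 + 14 ≡ 14 (mod 105).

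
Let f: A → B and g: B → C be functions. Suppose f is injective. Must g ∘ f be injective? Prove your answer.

not injective

No. Take A = B = C = {0, 1}, f = identity (injective), and g(x) = 0 for every x.
Then (g ∘ f)(0) = 0 = (g ∘ f)(1) with 0 ≠ 1, so g ∘ f is not injective.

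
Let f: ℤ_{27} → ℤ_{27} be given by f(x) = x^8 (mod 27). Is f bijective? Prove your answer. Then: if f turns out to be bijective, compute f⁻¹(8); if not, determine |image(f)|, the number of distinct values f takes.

10

f(0) = 0^8 = 0.
f(3): Repeated squaring mod 27: 3^1 ≡ 3, 3^2 ≡ 3² = 9, 3^4 ≡ 9² = 81 ≡ 0, 3^8 ≡ 0² = 0. So 3^8 ≡ 0 (mod 27).
So f(0) = f(3) = 0 while 0 ≠ 3, hence f is not injective, hence not bijective.
Since f is not bijective, we determine |image(f)|. Computing x^8 mod 27 for each x (by repeated squaring, reducing mod 27 at every step), the values f(0), f(1), …, f(26) are: 0, 1, 13, 0, 7, 16, 0, 4, 10, 0, 19, 22, 0, 25, 25, 0, 22, 19, 0, 10, 4, 0, 16, 7, 0, 13, 1.
The distinct values are {0, 1, 4, 7, 10, 13, 16, 19, 22, 25}; there are 10 of them.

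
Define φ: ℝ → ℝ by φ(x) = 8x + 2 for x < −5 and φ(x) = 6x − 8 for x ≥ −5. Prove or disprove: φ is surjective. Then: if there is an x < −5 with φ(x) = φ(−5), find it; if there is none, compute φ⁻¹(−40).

Both pieces are strictly increasing (slopes 8 and 6), so each is injective on its own interval.
The left piece maps (−∞, −5) onto (−∞, −38); the right piece maps [−5, ∞) onto [−38, ∞).
These images together cover ℝ, so φ is surjective.
Because the two images are disjoint, no x < −5 has φ(x) = φ(−5), so we compute φ⁻¹(−40): −40 lies in (−∞, −38), so solve 8x + 2 = −40: x = (−40 − 2)/8 = −21/4.

-21/4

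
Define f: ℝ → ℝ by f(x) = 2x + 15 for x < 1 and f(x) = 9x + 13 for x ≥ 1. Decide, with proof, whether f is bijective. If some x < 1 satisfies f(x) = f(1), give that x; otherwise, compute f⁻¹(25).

4/3

Both pieces are strictly increasing (slopes 2 and 9), so each is injective on its own interval.
The left piece maps (−∞, 1) onto (−∞, 17); the right piece maps [1, ∞) onto [22, ∞).
The images leave a gap (17 has no preimage), so f is not surjective, hence not bijective.
Because the two images are disjoint, no x < 1 has f(x) = f(1), so we compute f⁻¹(25): 25 lies in [22, ∞), so solve 9x + 13 = 25: x = (25 − 13)/9 = 4/3.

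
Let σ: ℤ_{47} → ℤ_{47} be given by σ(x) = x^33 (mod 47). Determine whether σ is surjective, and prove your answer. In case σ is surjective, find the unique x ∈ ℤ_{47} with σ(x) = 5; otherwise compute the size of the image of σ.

11

Since 47 is prime, the nonzero elements of ℤ_{47} form a cyclic group of order 46.
As gcd(33, 46) = 1, raising to the 33rd power is a bijection on this group: if s^33 ≡ t^33 then (st^{−1})^33 = 1, and the only element of order dividing gcd(33, 46) = 1 is 1, so s = t.
With σ(0) = 0 this makes σ injective on all of ℤ_{47}, hence bijective (finite equal-size domain and codomain). In particular σ is surjective.
Since σ is surjective, we find the preimage of 5. The inverse of x ↦ x^33 on (ℤ_{47})^× is x ↦ x^7, because 33·7 = 231 = 5·46 + 1 ≡ 1 (mod 46) and x^{46} = 1 for x ≠ 0 (Fermat). So σ⁻¹(5) = 5^7 mod 47.
Repeated squaring mod 47: 5^1 ≡ 5, 5^2 ≡ 5² = 25, 5^4 ≡ 25² = 625 ≡ 14. Since 7 = 4 + 2 + 1, 5^7 ≡ 14·25·5: 14·25 = 350 ≡ 21, then 21·5 = 105 ≡ 11. So 5^7 ≡ 11 (mod 47).
Hence σ⁻¹(5) = 11.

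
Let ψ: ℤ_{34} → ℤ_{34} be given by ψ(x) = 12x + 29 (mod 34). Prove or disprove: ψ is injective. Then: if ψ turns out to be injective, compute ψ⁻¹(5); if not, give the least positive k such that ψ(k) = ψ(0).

17

Recall: injectivity means: for all s, t in the domain, ψ(s) = ψ(t) implies s = t.
We have gcd(12, 34) = 2 > 1. Taking s = 0 and t = 17: ψ(0) = 29 and ψ(17) = 12·17 + 29 = 233 ≡ 29 (mod 34).
So ψ(0) = ψ(17) while 0 ≠ 17, hence ψ is not injective.
Since ψ is not injective, we find the least positive k with ψ(k) = ψ(0): this means 12k ≡ 0 (mod 34), i.e. 34 ∣ 12k. Since gcd(12, 34) = 2, dividing through by 2 this holds exactly when 17 ∣ 6k, and as gcd(6, 17) = 1, exactly when 17 ∣ k.
The smallest positive such k is 17.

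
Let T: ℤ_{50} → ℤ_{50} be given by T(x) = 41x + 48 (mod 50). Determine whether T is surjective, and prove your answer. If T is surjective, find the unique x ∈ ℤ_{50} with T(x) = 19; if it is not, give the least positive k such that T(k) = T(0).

Recall: T is surjective if every y in the codomain equals T(x) for some x in the domain.
Since gcd(41, 50) = 1, 41 is invertible modulo 50. Euclid's algorithm: 50 = 1·41 + 9, 41 = 4·9 + 5, 9 = 1·5 + 4, 5 = 1·4 + 1; back-substituting gives 1 = 11·41 − 9·50, so 41⁻¹ ≡ 11 (mod 50).
For any y ∈ ℤ_{50}, x = 11(y − 48) mod 50 satisfies T(x) = 41·11(y − 48) + 48 ≡ y (since 41·11 ≡ 1 mod 50). So every y has a preimage.
Hence T is surjective.
Since T is surjective, we compute T⁻¹(19): solve 41x + 48 ≡ 19 (mod 50), i.e. 41x ≡ 21 (mod 50).
Multiplying by 41⁻¹ = 11 gives x ≡ 11·21 = 231 = 4·50 + 31 ≡ 31 (mod 50).
Check: T(31) = 41·31 + 48 = 1319 = 26·50 + 19 ≡ 19 (mod 50).

31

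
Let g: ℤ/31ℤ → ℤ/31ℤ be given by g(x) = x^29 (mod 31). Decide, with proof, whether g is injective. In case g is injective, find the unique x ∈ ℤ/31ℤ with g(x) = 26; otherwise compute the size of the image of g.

Since 31 is prime, the nonzero elements of ℤ/31ℤ form a cyclic group of order 30.
As gcd(29, 30) = 1, raising to the 29th power is a bijection on this group: if x_1^29 ≡ x_2^29 then (x_1x_2^{−1})^29 = 1, and the only element of order dividing gcd(29, 30) = 1 is 1, so x_1 = x_2.
With g(0) = 0 this makes g injective on all of ℤ/31ℤ, hence bijective (finite equal-size domain and codomain). In particular g is injective.
Since g is injective, we find the preimage of 26. The inverse of x ↦ x^29 on (ℤ/31ℤ)^× is x ↦ x^29, because 29·29 = 841 = 28·30 + 1 ≡ 1 (mod 30) and x^{30} = 1 for x ≠ 0 (Fermat). So g⁻¹(26) = 26^29 mod 31.
Repeated squaring mod 31: 26^1 ≡ 26, 26^2 ≡ 26² = 676 ≡ 25, 26^4 ≡ 25² = 625 ≡ 5, 26^8 ≡ 5² = 25, 26^16 ≡ 25² = 625 ≡ 5. Since 29 = 16 + 8 + 4 + 1, 26^29 ≡ 5·25·5·26: 5·25 = 125 ≡ 1, then 1·5 = 5, then 5·26 = 130 ≡ 6. So 26^29 ≡ 6 (mod 31).
Hence g⁻¹(26) = 6.

6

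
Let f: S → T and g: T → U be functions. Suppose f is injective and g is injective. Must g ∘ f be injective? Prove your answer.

Suppose (g ∘ f)(u) = (g ∘ f)(v), i.e. g(f(u)) = g(f(v)).
Since g is injective, f(u) = f(v). Since f is injective, u = v. Thus g ∘ f is injective.

injective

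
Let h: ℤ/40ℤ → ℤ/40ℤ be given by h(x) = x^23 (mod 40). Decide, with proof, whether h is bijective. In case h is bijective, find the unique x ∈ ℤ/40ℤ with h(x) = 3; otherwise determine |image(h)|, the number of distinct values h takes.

h(0) = 0^23 = 0.
h(10): Repeated squaring mod 40: 10^1 ≡ 10, 10^2 ≡ 10² = 100 ≡ 20, 10^4 ≡ 20² = 400 ≡ 0, 10^8 ≡ 0² = 0, 10^16 ≡ 0² = 0. Since 23 = 16 + 4 + 2 + 1, 10^23 ≡ 0·0·20·10: 0·0 = 0, then 0·20 = 0, then 0·10 = 0. So 10^23 ≡ 0 (mod 40).
So h(0) = h(10) = 0 while 0 ≠ 10, hence h is not injective, hence not bijective.
Since h is not bijective, we determine |image(h)|. Computing x^23 mod 40 for each x (by repeated squaring, reducing mod 40 at every step), the values h(0), h(1), …, h(39) are: 0, 1, 8, 27, 24, 5, 16, 23, 32, 9, 0, 11, 8, 37, 24, 15, 16, 33, 32, 19, 0, 21, 8, 7, 24, 25, 16, 3, 32, 29, 0, 31, 8, 17, 24, 35, 16, 13, 32, 39.
The distinct values are {0, 1, 3, 5, 7, 8, 9, 11, 13, 15, 16, 17, 19, 21, 23, 24, 25, 27, 29, 31, 32, 33, 35, 37, 39}; there are 25 of them.

25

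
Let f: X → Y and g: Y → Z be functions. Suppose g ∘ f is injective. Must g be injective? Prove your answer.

No. Take X = {0, 1}, Y = {0, 1, 2, 3, 4}, Z = {0, 1, 2, 3, 4}, f(a) = a for each a ∈ X, and g(b) = 3 if b ∈ {3, 4} else g(b) = b.
Then g ∘ f = f is injective (X ⊂ Y and f is the inclusion), but g(3) = g(4) = 3 with 3 ≠ 4, so g is not injective.

not injective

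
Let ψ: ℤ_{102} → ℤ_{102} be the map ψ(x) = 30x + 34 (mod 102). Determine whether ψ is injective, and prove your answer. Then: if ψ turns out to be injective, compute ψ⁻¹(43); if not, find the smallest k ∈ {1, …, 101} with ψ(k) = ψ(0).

17

By definition, injectivity means: for all x_1, x_2 in the domain, ψ(x_1) = ψ(x_2) implies x_1 = x_2.
We have gcd(30, 102) = 6 > 1. Taking x_1 = 0 and x_2 = 17: ψ(0) = 34 and ψ(17) = 30·17 + 34 = 544 ≡ 34 (mod 102).
So ψ(0) = ψ(17) while 0 ≠ 17, hence ψ is not injective.
Since ψ is not injective, we find the least positive k with ψ(k) = ψ(0): this means 30k ≡ 0 (mod 102), i.e. 102 ∣ 30k. Since gcd(30, 102) = 6, dividing through by 6 this holds exactly when 17 ∣ 5k, and as gcd(5, 17) = 1, exactly when 17 ∣ k.
The smallest positive such k is 17.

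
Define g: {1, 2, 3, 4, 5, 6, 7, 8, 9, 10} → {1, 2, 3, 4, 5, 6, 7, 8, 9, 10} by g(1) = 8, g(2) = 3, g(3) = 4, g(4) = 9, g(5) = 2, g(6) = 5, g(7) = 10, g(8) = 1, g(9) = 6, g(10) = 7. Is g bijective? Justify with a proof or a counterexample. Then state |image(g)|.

10

The values 8, 3, 4, 9, 2, 5, 10, 1, 6, 7 are a permutation of {1, 2, 3, 4, 5, 6, 7, 8, 9, 10}: each element appears exactly once.
So g is injective and surjective, hence bijective.
The image of g is {1, 2, 3, 4, 5, 6, 7, 8, 9, 10}, which has 10 elements.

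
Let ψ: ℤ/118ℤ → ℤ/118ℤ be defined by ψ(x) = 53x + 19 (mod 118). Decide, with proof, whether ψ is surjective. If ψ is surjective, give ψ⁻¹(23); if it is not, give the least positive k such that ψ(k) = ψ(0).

Since gcd(53, 118) = 1, 53 is invertible modulo 118. Euclid's algorithm: 118 = 2·53 + 12, 53 = 4·12 + 5, 12 = 2·5 + 2, 5 = 2·2 + 1; back-substituting gives 1 = 49·53 − 22·118, so 53⁻¹ ≡ 49 (mod 118).
For any y ∈ ℤ/118ℤ, x = 49(y − 19) mod 118 satisfies ψ(x) = 53·49(y − 19) + 19 ≡ y (since 53·49 ≡ 1 mod 118). So every y has a preimage.
Hence ψ is surjective.
Since ψ is surjective, we find ψ⁻¹(23): we need 53x ≡ 23 − 19 ≡ 4 (mod 118). Using 53⁻¹ = 49: x ≡ 49·4 = 196 = 1·118 + 78, so x = 78.
Check: ψ(78) = 53·78 + 19 = 4153 = 35·118 + 23 ≡ 23 (mod 118).

78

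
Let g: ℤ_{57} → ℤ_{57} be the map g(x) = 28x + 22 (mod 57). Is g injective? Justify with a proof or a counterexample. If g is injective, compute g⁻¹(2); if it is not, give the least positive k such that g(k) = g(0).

Suppose g(x_1) = g(x_2) in ℤ_{57}. Then 28x_1 + 22 ≡ 28x_2 + 22 (mod 57), so 28(x_1 − x_2) ≡ 0 (mod 57).
Since gcd(28, 57) = 1, 28 is invertible modulo 57, so x_1 − x_2 ≡ 0 (mod 57), i.e. x_1 = x_2.
Hence g is injective.
We now compute 28⁻¹ mod 57 explicitly. Euclid's algorithm: 57 = 2·28 + 1; back-substituting gives 1 = 55·28 − 27·57, so 28⁻¹ ≡ 55 (mod 57).
Since g is injective, we find g⁻¹(2): we need 28x ≡ 2 − 22 ≡ 37 (mod 57). Using 28⁻¹ = 55: x ≡ 55·37 = 2035 = 35·57 + 40, so x = 40.
Check: g(40) = 28·40 + 22 = 1142 = 20·57 + 2 ≡ 2 (mod 57).

40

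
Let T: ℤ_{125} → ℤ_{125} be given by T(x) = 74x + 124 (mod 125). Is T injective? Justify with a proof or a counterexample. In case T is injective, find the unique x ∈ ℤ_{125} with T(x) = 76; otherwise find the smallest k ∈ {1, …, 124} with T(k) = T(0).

23

By definition, injectivity means: for all u, v in the domain, T(u) = T(v) implies u = v.
Suppose T(u) = T(v) in ℤ_{125}. Then 74u + 124 ≡ 74v + 124 (mod 125), so 74(u − v) ≡ 0 (mod 125).
Since gcd(74, 125) = 1, 74 is invertible modulo 125, thus u − v ≡ 0 (mod 125), i.e. u = v.
Therefore T is injective.
We now compute 74⁻¹ mod 125 explicitly. Euclid's algorithm: 125 = 1·74 + 51, 74 = 1·51 + 23, 51 = 2·23 + 5, 23 = 4·5 + 3, 5 = 1·3 + 2, 3 = 1·2 + 1; back-substituting gives 1 = 49·74 − 29·125, so 74⁻¹ ≡ 49 (mod 125).
Since T is injective, we compute T⁻¹(76): solve 74x + 124 ≡ 76 (mod 125), i.e. 74x ≡ 77 (mod 125).
Multiplying by 74⁻¹ = 49 gives x ≡ 49·77 = 3773 = 30·125 + 23 ≡ 23 (mod 125).
Check: T(23) = 74·23 + 124 = 1826 = 14·125 + 76 ≡ 76 (mod 125).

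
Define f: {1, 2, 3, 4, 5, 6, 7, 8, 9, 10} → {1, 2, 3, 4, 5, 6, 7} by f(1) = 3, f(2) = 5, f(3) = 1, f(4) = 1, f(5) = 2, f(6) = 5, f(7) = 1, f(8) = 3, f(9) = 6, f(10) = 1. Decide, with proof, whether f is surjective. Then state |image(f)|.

5

No element maps to 4, so f is not surjective.
The image of f is {1, 2, 3, 5, 6}, which has 5 elements.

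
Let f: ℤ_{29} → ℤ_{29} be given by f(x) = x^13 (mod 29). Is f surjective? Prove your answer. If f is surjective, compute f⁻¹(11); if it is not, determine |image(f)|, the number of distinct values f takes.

21

Since 29 is prime, the nonzero elements of ℤ_{29} form a cyclic group of order 28.
As gcd(13, 28) = 1, raising to the 13th power is a bijection on this group: if a^13 ≡ b^13 then (ab^{−1})^13 = 1, and the only element of order dividing gcd(13, 28) = 1 is 1, so a = b.
With f(0) = 0 this makes f injective on all of ℤ_{29}, hence bijective (finite equal-size domain and codomain). In particular f is surjective.
Since f is surjective, we find the preimage of 11. The inverse of x ↦ x^13 on (ℤ_{29})^× is x ↦ x^13, because 13·13 = 169 = 6·28 + 1 ≡ 1 (mod 28) and x^{28} = 1 for x ≠ 0 (Fermat). So f⁻¹(11) = 11^13 mod 29.
Repeated squaring mod 29: 11^1 ≡ 11, 11^2 ≡ 11² = 121 ≡ 5, 11^4 ≡ 5² = 25, 11^8 ≡ 25² = 625 ≡ 16. Since 13 = 8 + 4 + 1, 11^13 ≡ 16·25·11: 16·25 = 400 ≡ 23, then 23·11 = 253 ≡ 21. So 11^13 ≡ 21 (mod 29).
Hence f⁻¹(11) = 21.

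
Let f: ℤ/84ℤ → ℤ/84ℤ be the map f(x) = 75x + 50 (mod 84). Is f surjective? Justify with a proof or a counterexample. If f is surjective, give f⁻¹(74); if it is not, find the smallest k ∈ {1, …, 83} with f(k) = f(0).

Recall that f is surjective if every y in the codomain equals f(x) for some x in the domain.
Since gcd(75, 84) = 3, we have 75x ≡ 0 (mod 3) for all x, so f(x) ≡ 2 (mod 3).
But 0 ≢ 2 (mod 3), so 0 ∈ ℤ/84ℤ has no preimage. Hence f is not surjective.
Since f is not surjective, we find the least positive k with f(k) = f(0): this means 75k ≡ 0 (mod 84), i.e. 84 ∣ 75k. Since gcd(75, 84) = 3, dividing through by 3 this holds exactly when 28 ∣ 25k, and as gcd(25, 28) = 1, exactly when 28 ∣ k.
The smallest positive such k is 28.

28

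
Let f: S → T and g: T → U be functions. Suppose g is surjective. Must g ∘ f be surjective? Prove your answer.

No. Take S = {1}, T = U = {1, 2, 3, 4}, f(1) = 1, and g = identity (surjective).
Then (g ∘ f)(1) = 1, and 4 ∈ U has no preimage under g ∘ f, so g ∘ f is not surjective.

not surjective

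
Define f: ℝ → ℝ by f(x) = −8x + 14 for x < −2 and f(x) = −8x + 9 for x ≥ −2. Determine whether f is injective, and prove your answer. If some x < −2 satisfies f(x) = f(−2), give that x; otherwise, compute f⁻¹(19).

-5/4

Both pieces are strictly decreasing (slopes −8 and −8), so each is injective on its own interval.
The left piece maps (−∞, −2) onto (30, ∞); the right piece maps [−2, ∞) onto (−∞, 25].
These images are disjoint, so no value is attained by both pieces. Hence f is injective.
Because the two images are disjoint, no x < −2 has f(x) = f(−2), so we compute f⁻¹(19): 19 lies in (−∞, 25], so solve −8x + 9 = 19: x = (19 − 9)/(−8) = −5/4.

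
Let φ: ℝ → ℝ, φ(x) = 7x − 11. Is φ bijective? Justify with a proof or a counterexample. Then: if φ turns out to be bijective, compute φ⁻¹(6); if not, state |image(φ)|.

Recall that φ is injective if φ(u) = φ(v) implies u = v.
Suppose φ(u) = φ(v). Then 7u − 11 = 7v − 11, hence 7u = 7v, so u = v.
For any y ∈ ℝ, x = (y + 11)/7 satisfies φ(x) = y.
Hence φ is bijective.
Since φ is bijective, we compute φ⁻¹(6) = (6 + 11)/7 = 17/7.

17/7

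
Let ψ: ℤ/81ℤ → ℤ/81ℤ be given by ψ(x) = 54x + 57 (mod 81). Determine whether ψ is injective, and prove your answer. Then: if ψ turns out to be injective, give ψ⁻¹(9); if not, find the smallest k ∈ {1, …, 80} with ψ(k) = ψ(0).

3

We have gcd(54, 81) = 27 > 1. Taking u = 0 and v = 3: ψ(0) = 57 and ψ(3) = 54·3 + 57 = 219 ≡ 57 (mod 81).
So ψ(0) = ψ(3) while 0 ≠ 3, hence ψ is not injective.
Since ψ is not injective, we find the least positive k with ψ(k) = ψ(0): this means 54k ≡ 0 (mod 81), i.e. 81 ∣ 54k. Since gcd(54, 81) = 27, dividing through by 27 this holds exactly when 3 ∣ 2k, and as gcd(2, 3) = 1, exactly when 3 ∣ k.
The smallest positive such k is 3.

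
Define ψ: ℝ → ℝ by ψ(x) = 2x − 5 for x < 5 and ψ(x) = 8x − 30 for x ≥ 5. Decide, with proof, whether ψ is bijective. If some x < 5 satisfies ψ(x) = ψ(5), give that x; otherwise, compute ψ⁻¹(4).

Both pieces are strictly increasing (slopes 2 and 8), so each is injective on its own interval.
The left piece maps (−∞, 5) onto (−∞, 5); the right piece maps [5, ∞) onto [10, ∞).
The images leave a gap (5 has no preimage), so ψ is not surjective, hence not bijective.
Because the two images are disjoint, no x < 5 has ψ(x) = ψ(5), so we compute ψ⁻¹(4): 4 lies in (−∞, 5), so solve 2x − 5 = 4: x = (4 + 5)/2 = 9/2.

9/2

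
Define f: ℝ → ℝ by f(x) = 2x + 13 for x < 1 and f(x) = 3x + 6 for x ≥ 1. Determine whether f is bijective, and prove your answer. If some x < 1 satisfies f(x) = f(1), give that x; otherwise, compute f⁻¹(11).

Both pieces are strictly increasing (slopes 2 and 3), so each is injective on its own interval.
The left piece maps (−∞, 1) onto (−∞, 15); the right piece maps [1, ∞) onto [9, ∞).
These images overlap. In particular f(1) = 9 (right piece), and solving 2x + 13 = 9 on the left piece gives x = −2 < 1.
So f(−2) = f(1) with −2 ≠ 1, and f is not injective, hence not bijective. This x = −2 is the requested value below 1.

-2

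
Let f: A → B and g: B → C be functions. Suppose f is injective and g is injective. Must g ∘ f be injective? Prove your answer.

injective

Suppose (g ∘ f)(u) = (g ∘ f)(v), i.e. g(f(u)) = g(f(v)).
Since g is injective, f(u) = f(v). Since f is injective, u = v. So g ∘ f is injective.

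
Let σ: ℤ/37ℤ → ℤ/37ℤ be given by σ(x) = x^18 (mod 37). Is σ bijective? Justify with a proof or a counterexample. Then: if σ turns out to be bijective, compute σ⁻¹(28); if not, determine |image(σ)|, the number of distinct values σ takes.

3

σ(1) = 1^18 = 1.
σ(3): Repeated squaring mod 37: 3^1 ≡ 3, 3^2 ≡ 3² = 9, 3^4 ≡ 9² = 81 ≡ 7, 3^8 ≡ 7² = 49 ≡ 12, 3^16 ≡ 12² = 144 ≡ 33. Since 18 = 16 + 2, 3^18 ≡ 33·9: 33·9 = 297 ≡ 1. So 3^18 ≡ 1 (mod 37).
So σ(1) = σ(3) = 1 while 1 ≠ 3, hence σ is not injective, hence not bijective.
Since σ is not bijective, we determine |image(σ)|. Computing x^18 mod 37 for each x (by repeated squaring, reducing mod 37 at every step), the values σ(0), σ(1), …, σ(36) are: 0, 1, 36, 1, 1, 36, 36, 1, 36, 1, 1, 1, 1, 36, 36, 36, 1, 36, 36, 36, 36, 1, 36, 36, 36, 1, 1, 1, 1, 36, 1, 36, 36, 1, 1, 36, 1.
The distinct values are {0, 1, 36}; there are 3 of them.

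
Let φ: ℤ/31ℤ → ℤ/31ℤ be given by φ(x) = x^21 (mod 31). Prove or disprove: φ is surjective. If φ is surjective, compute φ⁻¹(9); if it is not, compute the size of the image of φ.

11

φ(1) = 1^21 = 1.
φ(5): Repeated squaring mod 31: 5^1 ≡ 5, 5^2 ≡ 5² = 25, 5^4 ≡ 25² = 625 ≡ 5, 5^8 ≡ 5² = 25, 5^16 ≡ 25² = 625 ≡ 5. Since 21 = 16 + 4 + 1, 5^21 ≡ 5·5·5: 5·5 = 25, then 25·5 = 125 ≡ 1. So 5^21 ≡ 1 (mod 31).
So φ(1) = φ(5) = 1 while 1 ≠ 5, thus φ is not injective.
A non-injective map from the 31-element set ℤ/31ℤ to itself takes at most 30 distinct values, so it cannot be surjective. Thus φ is not surjective.
Since φ is not surjective, we determine |image(φ)|. Computing x^21 mod 31 for each x (by repeated squaring, reducing mod 31 at every step), the values φ(0), φ(1), …, φ(30) are: 0, 1, 2, 15, 4, 1, 30, 4, 8, 8, 2, 27, 29, 15, 8, 15, 16, 23, 16, 2, 4, 29, 23, 23, 27, 1, 30, 27, 16, 29, 30.
The distinct values are {0, 1, 2, 4, 8, 15, 16, 23, 27, 29, 30}; there are 11 of them.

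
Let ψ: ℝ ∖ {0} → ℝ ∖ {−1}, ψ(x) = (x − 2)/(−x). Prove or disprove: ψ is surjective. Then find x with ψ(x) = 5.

1/3

For any y ≠ −1, solving y(−x) = x − 2 for x gives a well-defined x ≠ 0. So ψ is surjective.
Solving ψ(x) = 5: cross-multiplying gives x − 2 = 5(−x), which rearranges to 6x = 2, so x = 1/3.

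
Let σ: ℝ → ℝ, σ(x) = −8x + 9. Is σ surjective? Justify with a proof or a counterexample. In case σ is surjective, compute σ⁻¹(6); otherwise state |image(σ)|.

3/8

For any y ∈ ℝ, x = (y − 9)/(−8) satisfies σ(x) = y.
Therefore σ is surjective.
Since σ is surjective, we compute σ⁻¹(6) = (6 − 9)/(−8) = 3/8.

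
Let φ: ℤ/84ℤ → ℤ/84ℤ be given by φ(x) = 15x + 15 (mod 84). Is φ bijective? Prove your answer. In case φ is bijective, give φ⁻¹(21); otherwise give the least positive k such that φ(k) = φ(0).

We have gcd(15, 84) = 3 > 1. Taking x_1 = 0 and x_2 = 28: φ(0) = 15 and φ(28) = 15·28 + 15 = 435 ≡ 15 (mod 84).
So φ(0) = φ(28) while 0 ≠ 28, therefore φ is not injective, hence not bijective.
Since φ is not bijective, we find the least positive k with φ(k) = φ(0): this means 15k ≡ 0 (mod 84), i.e. 84 ∣ 15k. Since gcd(15, 84) = 3, dividing through by 3 this holds exactly when 28 ∣ 5k, and as gcd(5, 28) = 1, exactly when 28 ∣ k.
The smallest positive such k is 28.

28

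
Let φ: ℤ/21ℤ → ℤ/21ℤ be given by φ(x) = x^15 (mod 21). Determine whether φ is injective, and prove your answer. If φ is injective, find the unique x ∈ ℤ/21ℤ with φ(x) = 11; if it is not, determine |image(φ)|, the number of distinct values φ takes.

9

φ(1) = 1^15 = 1.
φ(4): Repeated squaring mod 21: 4^1 ≡ 4, 4^2 ≡ 4² = 16, 4^4 ≡ 16² = 256 ≡ 4, 4^8 ≡ 4² = 16. Since 15 = 8 + 4 + 2 + 1, 4^15 ≡ 16·4·16·4: 16·4 = 64 ≡ 1, then 1·16 = 16, then 16·4 = 64 ≡ 1. So 4^15 ≡ 1 (mod 21).
So φ(1) = φ(4) = 1 while 1 ≠ 4, thus φ is not injective.
Since φ is not injective, we determine |image(φ)|. Computing x^15 mod 21 for each x (by repeated squaring, reducing mod 21 at every step), the values φ(0), φ(1), …, φ(20) are: 0, 1, 8, 6, 1, 20, 6, 7, 8, 15, 13, 8, 6, 13, 14, 15, 1, 20, 15, 13, 20.
The distinct values are {0, 1, 6, 7, 8, 13, 14, 15, 20}; there are 9 of them.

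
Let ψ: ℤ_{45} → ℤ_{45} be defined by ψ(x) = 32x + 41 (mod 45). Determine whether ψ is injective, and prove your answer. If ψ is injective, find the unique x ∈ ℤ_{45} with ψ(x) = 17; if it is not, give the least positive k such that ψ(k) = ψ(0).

33

By definition, injectivity means: for all u, v in the domain, ψ(u) = ψ(v) implies u = v.
If ψ(u) = ψ(v), then 32u ≡ 32v (mod 45). Because gcd(32, 45) = 1, we may cancel 32 to get u ≡ v (mod 45).
Hence ψ is injective.
We now compute 32⁻¹ mod 45 explicitly. Euclid's algorithm: 45 = 1·32 + 13, 32 = 2·13 + 6, 13 = 2·6 + 1; back-substituting gives 1 = 38·32 − 27·45, so 32⁻¹ ≡ 38 (mod 45).
Since ψ is injective, we find ψ⁻¹(17): we need 32x ≡ 17 − 41 ≡ 21 (mod 45). Using 32⁻¹ = 38: x ≡ 38·21 = 798 = 17·45 + 33, so x = 33.
Check: ψ(33) = 32·33 + 41 = 1097 = 24·45 + 17 ≡ 17 (mod 45).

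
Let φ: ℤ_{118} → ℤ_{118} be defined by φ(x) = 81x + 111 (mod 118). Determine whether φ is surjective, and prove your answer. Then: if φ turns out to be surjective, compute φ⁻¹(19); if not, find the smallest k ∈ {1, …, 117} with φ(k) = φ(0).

Since gcd(81, 118) = 1, 81 is invertible modulo 118. Euclid's algorithm: 118 = 1·81 + 37, 81 = 2·37 + 7, 37 = 5·7 + 2, 7 = 3·2 + 1; back-substituting gives 1 = 51·81 − 35·118, so 81⁻¹ ≡ 51 (mod 118).
For any y ∈ ℤ_{118}, x = 51(y − 111) mod 118 satisfies φ(x) = 81·51(y − 111) + 111 ≡ y (since 81·51 ≡ 1 mod 118). So every y has a preimage.
Thus φ is surjective.
Since φ is surjective, we compute φ⁻¹(19): solve 81x + 111 ≡ 19 (mod 118), i.e. 81x ≡ 26 (mod 118).
Multiplying by 81⁻¹ = 51 gives x ≡ 51·26 = 1326 = 11·118 + 28 ≡ 28 (mod 118).
Check: φ(28) = 81·28 + 111 = 2379 = 20·118 + 19 ≡ 19 (mod 118).

28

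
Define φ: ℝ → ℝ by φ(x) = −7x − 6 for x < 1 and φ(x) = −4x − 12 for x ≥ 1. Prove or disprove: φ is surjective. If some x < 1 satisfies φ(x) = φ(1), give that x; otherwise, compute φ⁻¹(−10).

4/7

Both pieces are strictly decreasing (slopes −7 and −4), so each is injective on its own interval.
The left piece maps (−∞, 1) onto (−13, ∞); the right piece maps [1, ∞) onto (−∞, −16].
The union (−13, ∞) ∪ (−∞, −16] omits the interval between −13 and −16; in particular −13 has no preimage. So φ is not surjective.
Because the two images are disjoint, no x < 1 has φ(x) = φ(1), so we compute φ⁻¹(−10): −10 lies in (−13, ∞), so solve −7x − 6 = −10: x = (−10 + 6)/(−7) = 4/7.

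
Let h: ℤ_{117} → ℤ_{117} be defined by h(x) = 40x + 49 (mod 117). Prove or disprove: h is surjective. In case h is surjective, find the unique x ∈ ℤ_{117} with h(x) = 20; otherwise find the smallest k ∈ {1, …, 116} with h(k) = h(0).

Recall that h is surjective if every y in the codomain equals h(x) for some x in the domain.
Since gcd(40, 117) = 1, 40 is invertible modulo 117. Euclid's algorithm: 117 = 2·40 + 37, 40 = 1·37 + 3, 37 = 12·3 + 1; back-substituting gives 1 = 79·40 − 27·117, so 40⁻¹ ≡ 79 (mod 117).
For any y ∈ ℤ_{117}, x = 79(y − 49) mod 117 satisfies h(x) = 40·79(y − 49) + 49 ≡ y (since 40·79 ≡ 1 mod 117). So every y has a preimage.
So h is surjective.
Since h is surjective, we compute h⁻¹(20): solve 40x + 49 ≡ 20 (mod 117), i.e. 40x ≡ 88 (mod 117).
Multiplying by 40⁻¹ = 79 gives x ≡ 79·88 = 6952 = 59·117 + 49 ≡ 49 (mod 117).
Check: h(49) = 40·49 + 49 = 2009 = 17·117 + 20 ≡ 20 (mod 117).

49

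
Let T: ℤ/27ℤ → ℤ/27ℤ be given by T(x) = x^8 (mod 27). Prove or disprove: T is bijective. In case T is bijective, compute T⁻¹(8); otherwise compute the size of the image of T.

T(0) = 0^8 = 0.
T(3): Repeated squaring mod 27: 3^1 ≡ 3, 3^2 ≡ 3² = 9, 3^4 ≡ 9² = 81 ≡ 0, 3^8 ≡ 0² = 0. So 3^8 ≡ 0 (mod 27).
So T(0) = T(3) = 0 while 0 ≠ 3, thus T is not injective, hence not bijective.
Since T is not bijective, we determine |image(T)|. Computing x^8 mod 27 for each x (by repeated squaring, reducing mod 27 at every step), the values T(0), T(1), …, T(26) are: 0, 1, 13, 0, 7, 16, 0, 4, 10, 0, 19, 22, 0, 25, 25, 0, 22, 19, 0, 10, 4, 0, 16, 7, 0, 13, 1.
The distinct values are {0, 1, 4, 7, 10, 13, 16, 19, 22, 25}; there are 10 of them.

10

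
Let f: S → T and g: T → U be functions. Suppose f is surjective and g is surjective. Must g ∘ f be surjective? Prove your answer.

Let c ∈ U. Since g is surjective, there is b ∈ T with g(b) = c. Since f is surjective, there is a ∈ S with f(a) = b.
Then (g ∘ f)(a) = g(b) = c. Hence g ∘ f is surjective.

surjective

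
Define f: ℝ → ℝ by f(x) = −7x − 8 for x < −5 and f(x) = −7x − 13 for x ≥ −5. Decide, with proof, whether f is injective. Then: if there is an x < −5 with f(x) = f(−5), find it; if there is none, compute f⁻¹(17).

Both pieces are strictly decreasing (slopes −7 and −7), so each is injective on its own interval.
The left piece maps (−∞, −5) onto (27, ∞); the right piece maps [−5, ∞) onto (−∞, 22].
These images are disjoint, so no value is attained by both pieces. Hence f is injective.
Because the two images are disjoint, no x < −5 has f(x) = f(−5), so we compute f⁻¹(17): 17 lies in (−∞, 22], so solve −7x − 13 = 17: x = (17 + 13)/(−7) = −30/7.

-30/7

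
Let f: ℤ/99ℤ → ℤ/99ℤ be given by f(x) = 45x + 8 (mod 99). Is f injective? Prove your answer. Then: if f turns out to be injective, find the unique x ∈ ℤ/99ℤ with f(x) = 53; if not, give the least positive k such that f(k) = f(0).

We have gcd(45, 99) = 9 > 1. Taking u = 0 and v = 11: f(0) = 8 and f(11) = 45·11 + 8 = 503 ≡ 8 (mod 99).
So f(0) = f(11) while 0 ≠ 11, hence f is not injective.
Since f is not injective, we find the least positive k with f(k) = f(0): this means 45k ≡ 0 (mod 99), i.e. 99 ∣ 45k. Since gcd(45, 99) = 9, dividing through by 9 this holds exactly when 11 ∣ 5k, and as gcd(5, 11) = 1, exactly when 11 ∣ k.
The smallest positive such k is 11.

11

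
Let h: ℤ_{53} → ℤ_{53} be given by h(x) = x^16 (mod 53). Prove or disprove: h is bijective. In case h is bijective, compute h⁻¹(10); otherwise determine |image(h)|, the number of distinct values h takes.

h(2): Repeated squaring mod 53: 2^1 ≡ 2, 2^2 ≡ 2² = 4, 2^4 ≡ 4² = 16, 2^8 ≡ 16² = 256 ≡ 44, 2^16 ≡ 44² = 1936 ≡ 28. So 2^16 ≡ 28 (mod 53).
h(7): Repeated squaring mod 53: 7^1 ≡ 7, 7^2 ≡ 7² = 49, 7^4 ≡ 49² = 2401 ≡ 16, 7^8 ≡ 16² = 256 ≡ 44, 7^16 ≡ 44² = 1936 ≡ 28. So 7^16 ≡ 28 (mod 53).
So h(2) = h(7) = 28 while 2 ≠ 7, therefore h is not injective, hence not bijective.
Since h is not bijective, we determine |image(h)|. Computing x^16 mod 53 for each x (by repeated squaring, reducing mod 53 at every step), the values h(0), h(1), …, h(52) are: 0, 1, 28, 15, 42, 13, 49, 28, 10, 13, 46, 47, 47, 24, 42, 36, 15, 16, 46, 24, 16, 49, 44, 1, 44, 10, 36, 36, 10, 44, 1, 44, 49, 16, 24, 46, 16, 15, 36, 42, 24, 47, 47, 46, 13, 10, 28, 49, 13, 42, 15, 28, 1.
The distinct values are {0, 1, 10, 13, 15, 16, 24, 28, 36, 42, 44, 46, 47, 49}; there are 14 of them.

14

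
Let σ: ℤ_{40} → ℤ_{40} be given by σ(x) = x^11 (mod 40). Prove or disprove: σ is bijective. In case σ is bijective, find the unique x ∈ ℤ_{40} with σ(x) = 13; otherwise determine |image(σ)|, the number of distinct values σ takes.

σ(0) = 0^11 = 0.
σ(10): Repeated squaring mod 40: 10^1 ≡ 10, 10^2 ≡ 10² = 100 ≡ 20, 10^4 ≡ 20² = 400 ≡ 0, 10^8 ≡ 0² = 0. Since 11 = 8 + 2 + 1, 10^11 ≡ 0·20·10: 0·20 = 0, then 0·10 = 0. So 10^11 ≡ 0 (mod 40).
So σ(0) = σ(10) = 0 while 0 ≠ 10, hence σ is not injective, hence not bijective.
Since σ is not bijective, we determine |image(σ)|. Computing x^11 mod 40 for each x (by repeated squaring, reducing mod 40 at every step), the values σ(0), σ(1), …, σ(39) are: 0, 1, 8, 27, 24, 5, 16, 23, 32, 9, 0, 11, 8, 37, 24, 15, 16, 33, 32, 19, 0, 21, 8, 7, 24, 25, 16, 3, 32, 29, 0, 31, 8, 17, 24, 35, 16, 13, 32, 39.
The distinct values are {0, 1, 3, 5, 7, 8, 9, 11, 13, 15, 16, 17, 19, 21, 23, 24, 25, 27, 29, 31, 32, 33, 35, 37, 39}; there are 25 of them.

25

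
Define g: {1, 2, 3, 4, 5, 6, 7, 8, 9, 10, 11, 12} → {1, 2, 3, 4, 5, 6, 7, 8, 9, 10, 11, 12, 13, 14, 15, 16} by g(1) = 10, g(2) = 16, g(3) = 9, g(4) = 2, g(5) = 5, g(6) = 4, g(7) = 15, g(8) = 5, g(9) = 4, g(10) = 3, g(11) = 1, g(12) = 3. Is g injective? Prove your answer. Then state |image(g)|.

9

g(5) = 5 = g(8) with 5 ≠ 8, so g is not injective.
The image of g is {1, 2, 3, 4, 5, 9, 10, 15, 16}, which has 9 elements.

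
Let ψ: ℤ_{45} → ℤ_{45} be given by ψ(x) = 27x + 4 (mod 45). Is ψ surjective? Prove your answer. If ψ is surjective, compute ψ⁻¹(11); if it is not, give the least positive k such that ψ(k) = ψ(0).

5

Since gcd(27, 45) = 9, we have 27x ≡ 0 (mod 9) for all x, so ψ(x) ≡ 4 (mod 9).
But 0 ≢ 4 (mod 9), so 0 ∈ ℤ_{45} has no preimage. Hence ψ is not surjective.
Since ψ is not surjective, we find the least positive k with ψ(k) = ψ(0): this means 27k ≡ 0 (mod 45), i.e. 45 ∣ 27k. Since gcd(27, 45) = 9, dividing through by 9 this holds exactly when 5 ∣ 3k, and as gcd(3, 5) = 1, exactly when 5 ∣ k.
The smallest positive such k is 5.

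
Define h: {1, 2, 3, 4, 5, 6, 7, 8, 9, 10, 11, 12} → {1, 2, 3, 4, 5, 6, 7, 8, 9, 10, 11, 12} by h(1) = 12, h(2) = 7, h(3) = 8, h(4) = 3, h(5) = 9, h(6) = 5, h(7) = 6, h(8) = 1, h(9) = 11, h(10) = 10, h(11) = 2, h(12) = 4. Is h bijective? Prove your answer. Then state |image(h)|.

12

The values 12, 7, 8, 3, 9, 5, 6, 1, 11, 10, 2, 4 are a permutation of {1, 2, 3, 4, 5, 6, 7, 8, 9, 10, 11, 12}: each element appears exactly once.
So h is injective and surjective, hence bijective.
The image of h is {1, 2, 3, 4, 5, 6, 7, 8, 9, 10, 11, 12}, which has 12 elements.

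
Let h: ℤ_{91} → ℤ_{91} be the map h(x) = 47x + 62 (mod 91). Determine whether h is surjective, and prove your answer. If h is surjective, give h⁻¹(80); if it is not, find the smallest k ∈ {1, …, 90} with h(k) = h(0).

12

Since gcd(47, 91) = 1, 47 is invertible modulo 91. Euclid's algorithm: 91 = 1·47 + 44, 47 = 1·44 + 3, 44 = 14·3 + 2, 3 = 1·2 + 1; back-substituting gives 1 = 31·47 − 16·91, so 47⁻¹ ≡ 31 (mod 91).
Then y ↦ 31(y − 62) is a two-sided inverse to h, so every y ∈ ℤ_{91} has a preimage.
Thus h is surjective.
Since h is surjective, we find h⁻¹(80): we need 47x ≡ 80 − 62 ≡ 18 (mod 91). Using 47⁻¹ = 31: x ≡ 31·18 = 558 = 6·91 + 12, so x = 12.
Check: h(12) = 47·12 + 62 = 626 = 6·91 + 80 ≡ 80 (mod 91).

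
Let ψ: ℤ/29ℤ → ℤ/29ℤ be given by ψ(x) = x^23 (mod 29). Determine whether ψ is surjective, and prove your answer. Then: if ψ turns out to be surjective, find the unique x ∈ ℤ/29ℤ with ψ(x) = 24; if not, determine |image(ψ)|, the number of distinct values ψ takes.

16

Since 29 is prime, the nonzero elements of ℤ/29ℤ form a cyclic group of order 28.
As gcd(23, 28) = 1, raising to the 23rd power is a bijection on this group: if s^23 ≡ t^23 then (st^{−1})^23 = 1, and the only element of order dividing gcd(23, 28) = 1 is 1, so s = t.
With ψ(0) = 0 this makes ψ injective on all of ℤ/29ℤ, hence bijective (finite equal-size domain and codomain). In particular ψ is surjective.
Since ψ is surjective, we find the preimage of 24. The inverse of x ↦ x^23 on (ℤ/29ℤ)^× is x ↦ x^11, because 23·11 = 253 = 9·28 + 1 ≡ 1 (mod 28) and x^{28} = 1 for x ≠ 0 (Fermat). So ψ⁻¹(24) = 24^11 mod 29.
Repeated squaring mod 29: 24^1 ≡ 24, 24^2 ≡ 24² = 576 ≡ 25, 24^4 ≡ 25² = 625 ≡ 16, 24^8 ≡ 16² = 256 ≡ 24. Since 11 = 8 + 2 + 1, 24^11 ≡ 24·25·24: 24·25 = 600 ≡ 20, then 20·24 = 480 ≡ 16. So 24^11 ≡ 16 (mod 29).
Hence ψ⁻¹(24) = 16.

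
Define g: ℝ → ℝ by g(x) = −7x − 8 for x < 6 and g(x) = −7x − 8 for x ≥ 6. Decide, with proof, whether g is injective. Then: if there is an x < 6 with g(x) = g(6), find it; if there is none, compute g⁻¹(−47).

Both pieces are strictly decreasing (slopes −7 and −7), so each is injective on its own interval.
The left piece maps (−∞, 6) onto (−50, ∞); the right piece maps [6, ∞) onto (−∞, −50].
These images are disjoint, so no value is attained by both pieces. Hence g is injective.
Because the two images are disjoint, no x < 6 has g(x) = g(6), so we compute g⁻¹(−47): −47 lies in (−50, ∞), so solve −7x − 8 = −47: x = (−47 + 8)/(−7) = 39/7.

39/7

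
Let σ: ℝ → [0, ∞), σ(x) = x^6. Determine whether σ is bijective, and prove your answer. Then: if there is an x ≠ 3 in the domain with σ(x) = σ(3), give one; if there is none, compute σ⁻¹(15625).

-3

σ(3) = 729 = (−3)^6 = σ(−3) (since 6 is even), with 3 ≠ −3. So σ is not injective, hence not bijective.
For the follow-up, such an x exists: taking x = −3 ∈ ℝ gives σ(−3) = 729 = σ(3) with −3 ≠ 3.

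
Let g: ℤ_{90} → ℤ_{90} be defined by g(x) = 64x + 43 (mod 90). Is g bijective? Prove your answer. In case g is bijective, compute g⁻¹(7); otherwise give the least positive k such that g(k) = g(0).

By definition, g is injective if g(x_1) = g(x_2) implies x_1 = x_2.
We have gcd(64, 90) = 2 > 1. Taking x_1 = 0 and x_2 = 45: g(0) = 43 and g(45) = 64·45 + 43 = 2923 ≡ 43 (mod 90).
So g(0) = g(45) while 0 ≠ 45, therefore g is not injective, hence not bijective.
Since g is not bijective, we find the least positive k with g(k) = g(0): this means 64k ≡ 0 (mod 90), i.e. 90 ∣ 64k. Since gcd(64, 90) = 2, dividing through by 2 this holds exactly when 45 ∣ 32k, and as gcd(32, 45) = 1, exactly when 45 ∣ k.
The smallest positive such k is 45.

45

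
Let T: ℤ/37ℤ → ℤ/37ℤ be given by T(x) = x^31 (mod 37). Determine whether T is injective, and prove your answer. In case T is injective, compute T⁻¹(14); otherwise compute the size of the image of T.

Since 37 is prime, the nonzero elements of ℤ/37ℤ form a cyclic group of order 36.
As gcd(31, 36) = 1, raising to the 31st power is a bijection on this group: if u^31 ≡ v^31 then (uv^{−1})^31 = 1, and the only element of order dividing gcd(31, 36) = 1 is 1, so u = v.
With T(0) = 0 this makes T injective on all of ℤ/37ℤ, hence bijective (finite equal-size domain and codomain). In particular T is injective.
Since T is injective, we find the preimage of 14. The inverse of x ↦ x^31 on (ℤ/37ℤ)^× is x ↦ x^7, because 31·7 = 217 = 6·36 + 1 ≡ 1 (mod 36) and x^{36} = 1 for x ≠ 0 (Fermat). So T⁻¹(14) = 14^7 mod 37.
Repeated squaring mod 37: 14^1 ≡ 14, 14^2 ≡ 14² = 196 ≡ 11, 14^4 ≡ 11² = 121 ≡ 10. Since 7 = 4 + 2 + 1, 14^7 ≡ 10·11·14: 10·11 = 110 ≡ 36, then 36·14 = 504 ≡ 23. So 14^7 ≡ 23 (mod 37).
Hence T⁻¹(14) = 23.

23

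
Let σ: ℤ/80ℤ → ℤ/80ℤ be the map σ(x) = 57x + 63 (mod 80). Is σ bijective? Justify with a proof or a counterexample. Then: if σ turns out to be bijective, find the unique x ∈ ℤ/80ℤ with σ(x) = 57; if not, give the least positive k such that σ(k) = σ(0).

42

Recall that injectivity means: for all s, t in the domain, σ(s) = σ(t) implies s = t.
If σ(s) = σ(t), then 57s ≡ 57t (mod 80). Because gcd(57, 80) = 1, we may cancel 57 to get s ≡ t (mod 80).
We now compute 57⁻¹ mod 80 explicitly. Euclid's algorithm: 80 = 1·57 + 23, 57 = 2·23 + 11, 23 = 2·11 + 1; back-substituting gives 1 = 73·57 − 52·80, so 57⁻¹ ≡ 73 (mod 80).
Then y ↦ 73(y − 63) is a two-sided inverse to σ, so every y ∈ ℤ/80ℤ has a preimage.
Therefore σ is bijective.
Since σ is bijective, we find σ⁻¹(57): we need 57x ≡ 57 − 63 ≡ 74 (mod 80). Using 57⁻¹ = 73: x ≡ 73·74 = 5402 = 67·80 + 42, so x = 42.
Check: σ(42) = 57·42 + 63 = 2457 = 30·80 + 57 ≡ 57 (mod 80).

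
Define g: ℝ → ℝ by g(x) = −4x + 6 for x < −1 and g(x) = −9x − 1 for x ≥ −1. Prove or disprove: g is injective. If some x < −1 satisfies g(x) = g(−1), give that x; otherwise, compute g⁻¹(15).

Both pieces are strictly decreasing (slopes −4 and −9), so each is injective on its own interval.
The left piece maps (−∞, −1) onto (10, ∞); the right piece maps [−1, ∞) onto (−∞, 8].
These images are disjoint, so no value is attained by both pieces. Therefore g is injective.
Because the two images are disjoint, no x < −1 has g(x) = g(−1), so we compute g⁻¹(15): 15 lies in (10, ∞), so solve −4x + 6 = 15: x = (15 − 6)/(−4) = −9/4.

-9/4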